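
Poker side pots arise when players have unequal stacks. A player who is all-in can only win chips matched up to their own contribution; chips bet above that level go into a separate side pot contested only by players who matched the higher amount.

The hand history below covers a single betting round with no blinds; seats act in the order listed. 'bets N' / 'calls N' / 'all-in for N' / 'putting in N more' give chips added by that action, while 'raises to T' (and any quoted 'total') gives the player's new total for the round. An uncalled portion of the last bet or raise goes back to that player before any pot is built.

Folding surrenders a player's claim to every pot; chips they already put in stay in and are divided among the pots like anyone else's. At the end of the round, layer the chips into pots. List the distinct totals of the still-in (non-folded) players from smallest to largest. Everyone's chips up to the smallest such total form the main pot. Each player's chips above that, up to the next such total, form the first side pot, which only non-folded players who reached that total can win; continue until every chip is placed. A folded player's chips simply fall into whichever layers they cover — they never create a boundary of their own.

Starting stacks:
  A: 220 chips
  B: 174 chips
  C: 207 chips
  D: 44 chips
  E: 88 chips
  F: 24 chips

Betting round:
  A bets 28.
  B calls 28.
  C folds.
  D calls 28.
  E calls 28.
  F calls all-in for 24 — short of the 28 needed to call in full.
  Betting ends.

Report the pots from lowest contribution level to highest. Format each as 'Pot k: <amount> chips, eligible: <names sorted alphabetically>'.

Contributions: A=28, B=28, D=28, E=28, F=24
Folded: C
Pot levels (distinct totals of non-folded players): 24, 28
Layer 1-24: 24 each from A, B, D, E, F = 24*5 = 120 chips; eligible A, B, D, E, F
Layer 25-28: 4 each from A, B, D, E = 4*4 = 16 chips; eligible A, B, D, E

Pot 1: 120 chips, eligible: A, B, D, E, F
Pot 2: 16 chips, eligible: A, B, D, E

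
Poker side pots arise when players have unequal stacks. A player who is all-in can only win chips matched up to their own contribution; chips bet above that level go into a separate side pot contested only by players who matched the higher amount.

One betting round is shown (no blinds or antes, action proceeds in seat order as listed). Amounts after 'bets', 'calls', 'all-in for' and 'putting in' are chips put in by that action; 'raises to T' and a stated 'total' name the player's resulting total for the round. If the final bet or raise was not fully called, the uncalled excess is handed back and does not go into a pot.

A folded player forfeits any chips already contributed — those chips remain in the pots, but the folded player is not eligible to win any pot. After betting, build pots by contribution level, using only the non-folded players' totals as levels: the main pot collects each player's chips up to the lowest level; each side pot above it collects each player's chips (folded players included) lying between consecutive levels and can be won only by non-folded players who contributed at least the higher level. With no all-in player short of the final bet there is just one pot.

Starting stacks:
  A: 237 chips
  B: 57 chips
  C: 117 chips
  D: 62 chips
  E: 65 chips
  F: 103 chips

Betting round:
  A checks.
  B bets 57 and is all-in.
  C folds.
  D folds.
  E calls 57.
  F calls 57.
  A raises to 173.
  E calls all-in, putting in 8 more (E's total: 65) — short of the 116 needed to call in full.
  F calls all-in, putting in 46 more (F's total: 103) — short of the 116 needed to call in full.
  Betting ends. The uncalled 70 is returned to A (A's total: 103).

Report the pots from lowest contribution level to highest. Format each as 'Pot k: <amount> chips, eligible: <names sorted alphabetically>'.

Pot 1: 228 chips, eligible: A, B, E, F
Pot 2: 24 chips, eligible: A, E, F
Pot 3: 76 chips, eligible: A, F

Derivation:
Contributions (after 70 returned to A): A=103, B=57, E=65, F=103
Folded: C, D
Pot levels (distinct totals of non-folded players): 57, 65, 103
Layer 1-57: 57 each from A, B, E, F = 57*4 = 228 chips; eligible A, B, E, F
Layer 58-65: 8 each from A, E, F = 8*3 = 24 chips; eligible A, E, F
Layer 66-103: 38 each from A, F = 38*2 = 76 chips; eligible A, F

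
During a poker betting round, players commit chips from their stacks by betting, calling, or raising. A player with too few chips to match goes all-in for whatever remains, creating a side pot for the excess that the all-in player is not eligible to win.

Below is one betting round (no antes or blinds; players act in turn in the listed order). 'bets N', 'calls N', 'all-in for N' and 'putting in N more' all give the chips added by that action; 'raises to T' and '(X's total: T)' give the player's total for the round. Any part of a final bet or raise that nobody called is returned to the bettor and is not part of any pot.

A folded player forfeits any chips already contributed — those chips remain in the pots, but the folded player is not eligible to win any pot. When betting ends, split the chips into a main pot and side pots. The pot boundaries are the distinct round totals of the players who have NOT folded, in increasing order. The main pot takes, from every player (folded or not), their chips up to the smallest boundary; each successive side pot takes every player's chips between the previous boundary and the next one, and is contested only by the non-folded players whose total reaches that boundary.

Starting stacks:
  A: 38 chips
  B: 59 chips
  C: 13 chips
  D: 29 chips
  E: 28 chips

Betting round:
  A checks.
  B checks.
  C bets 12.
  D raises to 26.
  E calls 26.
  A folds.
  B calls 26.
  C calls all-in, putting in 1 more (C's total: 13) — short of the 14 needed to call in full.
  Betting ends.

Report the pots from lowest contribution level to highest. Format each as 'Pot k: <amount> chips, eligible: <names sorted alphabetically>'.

Pot 1: 52 chips, eligible: B, C, D, E
Pot 2: 39 chips, eligible: B, D, E

Derivation:
Contributions: B=26, C=13, D=26, E=26
Folded: A
Pot levels (distinct totals of non-folded players): 13, 26
Layer 1-13: 13 each from B, C, D, E = 13*4 = 52 chips; eligible B, C, D, E
Layer 14-26: 13 each from B, D, E = 13*3 = 39 chips; eligible B, D, E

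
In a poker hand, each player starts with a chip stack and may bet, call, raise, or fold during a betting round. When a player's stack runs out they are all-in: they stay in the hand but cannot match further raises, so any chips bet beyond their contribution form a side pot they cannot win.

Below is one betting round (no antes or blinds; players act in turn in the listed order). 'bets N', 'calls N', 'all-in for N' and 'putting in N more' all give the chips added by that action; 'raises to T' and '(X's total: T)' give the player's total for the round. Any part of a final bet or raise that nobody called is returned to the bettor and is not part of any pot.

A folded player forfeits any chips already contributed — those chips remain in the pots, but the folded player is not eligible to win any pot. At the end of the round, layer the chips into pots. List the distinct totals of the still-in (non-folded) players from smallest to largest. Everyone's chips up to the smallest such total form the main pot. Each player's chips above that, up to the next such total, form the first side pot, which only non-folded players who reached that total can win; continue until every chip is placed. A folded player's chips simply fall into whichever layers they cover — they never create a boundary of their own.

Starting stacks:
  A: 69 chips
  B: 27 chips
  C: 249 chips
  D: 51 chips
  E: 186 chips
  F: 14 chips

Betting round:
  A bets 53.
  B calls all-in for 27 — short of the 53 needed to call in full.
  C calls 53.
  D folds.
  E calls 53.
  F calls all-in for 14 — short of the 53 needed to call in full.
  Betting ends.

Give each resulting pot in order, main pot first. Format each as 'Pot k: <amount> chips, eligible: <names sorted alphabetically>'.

Pot 1: 70 chips, eligible: A, B, C, E, F
Pot 2: 52 chips, eligible: A, B, C, E
Pot 3: 78 chips, eligible: A, C, E

Derivation:
Contributions: A=53, B=27, C=53, E=53, F=14
Folded: D
Pot levels (distinct totals of non-folded players): 14, 27, 53
Layer 1-14: 14 each from A, B, C, E, F = 14*5 = 70 chips; eligible A, B, C, E, F
Layer 15-27: 13 each from A, B, C, E = 13*4 = 52 chips; eligible A, B, C, E
Layer 28-53: 26 each from A, C, E = 26*3 = 78 chips; eligible A, C, E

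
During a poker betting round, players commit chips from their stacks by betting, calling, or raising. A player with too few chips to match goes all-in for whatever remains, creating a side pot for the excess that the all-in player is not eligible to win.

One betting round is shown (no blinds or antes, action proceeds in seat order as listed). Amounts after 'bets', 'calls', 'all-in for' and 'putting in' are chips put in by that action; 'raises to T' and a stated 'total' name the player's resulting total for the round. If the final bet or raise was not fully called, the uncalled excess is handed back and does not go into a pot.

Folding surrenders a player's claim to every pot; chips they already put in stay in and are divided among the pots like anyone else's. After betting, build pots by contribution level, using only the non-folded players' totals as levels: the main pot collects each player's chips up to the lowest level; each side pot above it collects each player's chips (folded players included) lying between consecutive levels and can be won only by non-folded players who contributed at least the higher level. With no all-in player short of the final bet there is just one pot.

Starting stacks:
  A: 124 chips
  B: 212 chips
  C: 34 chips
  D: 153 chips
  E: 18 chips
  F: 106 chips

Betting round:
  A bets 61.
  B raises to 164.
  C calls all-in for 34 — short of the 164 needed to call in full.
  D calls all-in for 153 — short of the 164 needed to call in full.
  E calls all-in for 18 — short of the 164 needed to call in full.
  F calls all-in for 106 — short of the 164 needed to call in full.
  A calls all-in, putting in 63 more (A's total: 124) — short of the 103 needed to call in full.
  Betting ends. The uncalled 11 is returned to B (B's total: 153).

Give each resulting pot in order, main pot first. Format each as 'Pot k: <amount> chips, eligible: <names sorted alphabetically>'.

Pot 1: 108 chips, eligible: A, B, C, D, E, F
Pot 2: 80 chips, eligible: A, B, C, D, F
Pot 3: 288 chips, eligible: A, B, D, F
Pot 4: 54 chips, eligible: A, B, D
Pot 5: 58 chips, eligible: B, D

Derivation:
Contributions (after 11 returned to B): A=124, B=153, C=34, D=153, E=18, F=106
Pot levels (distinct totals of non-folded players): 18, 34, 106, 124, 153
Layer 1-18: 18 each from A, B, C, D, E, F = 18*6 = 108 chips; eligible A, B, C, D, E, F
Layer 19-34: 16 each from A, B, C, D, F = 16*5 = 80 chips; eligible A, B, C, D, F
Layer 35-106: 72 each from A, B, D, F = 72*4 = 288 chips; eligible A, B, D, F
Layer 107-124: 18 each from A, B, D = 18*3 = 54 chips; eligible A, B, D
Layer 125-153: 29 each from B, D = 29*2 = 58 chips; eligible B, D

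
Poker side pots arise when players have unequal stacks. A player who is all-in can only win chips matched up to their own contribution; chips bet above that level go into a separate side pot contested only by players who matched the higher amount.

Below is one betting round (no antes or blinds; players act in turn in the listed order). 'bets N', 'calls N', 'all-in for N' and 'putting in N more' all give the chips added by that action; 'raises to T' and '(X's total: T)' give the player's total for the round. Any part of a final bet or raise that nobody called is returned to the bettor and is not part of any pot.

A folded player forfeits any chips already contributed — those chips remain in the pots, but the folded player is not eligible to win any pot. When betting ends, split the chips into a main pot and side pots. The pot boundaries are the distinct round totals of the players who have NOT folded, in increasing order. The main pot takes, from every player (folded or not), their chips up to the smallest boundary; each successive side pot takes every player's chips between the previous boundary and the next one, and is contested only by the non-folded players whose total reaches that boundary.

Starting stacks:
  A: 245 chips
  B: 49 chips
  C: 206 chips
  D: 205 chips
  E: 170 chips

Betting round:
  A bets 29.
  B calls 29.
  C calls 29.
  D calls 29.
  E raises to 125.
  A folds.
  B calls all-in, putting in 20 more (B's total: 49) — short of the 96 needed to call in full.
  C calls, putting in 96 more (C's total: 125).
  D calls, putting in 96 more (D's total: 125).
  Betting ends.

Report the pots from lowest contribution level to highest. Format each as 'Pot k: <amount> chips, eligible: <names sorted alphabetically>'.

Contributions: A=29, B=49, C=125, D=125, E=125
Folded: A
Pot levels (distinct totals of non-folded players): 49, 125
Layer 1-49: A 29 + B 49 + C 49 + D 49 + E 49 = 225 chips; eligible B, C, D, E
Layer 50-125: 76 each from C, D, E = 76*3 = 228 chips; eligible C, D, E

Pot 1: 225 chips, eligible: B, C, D, E
Pot 2: 228 chips, eligible: C, D, E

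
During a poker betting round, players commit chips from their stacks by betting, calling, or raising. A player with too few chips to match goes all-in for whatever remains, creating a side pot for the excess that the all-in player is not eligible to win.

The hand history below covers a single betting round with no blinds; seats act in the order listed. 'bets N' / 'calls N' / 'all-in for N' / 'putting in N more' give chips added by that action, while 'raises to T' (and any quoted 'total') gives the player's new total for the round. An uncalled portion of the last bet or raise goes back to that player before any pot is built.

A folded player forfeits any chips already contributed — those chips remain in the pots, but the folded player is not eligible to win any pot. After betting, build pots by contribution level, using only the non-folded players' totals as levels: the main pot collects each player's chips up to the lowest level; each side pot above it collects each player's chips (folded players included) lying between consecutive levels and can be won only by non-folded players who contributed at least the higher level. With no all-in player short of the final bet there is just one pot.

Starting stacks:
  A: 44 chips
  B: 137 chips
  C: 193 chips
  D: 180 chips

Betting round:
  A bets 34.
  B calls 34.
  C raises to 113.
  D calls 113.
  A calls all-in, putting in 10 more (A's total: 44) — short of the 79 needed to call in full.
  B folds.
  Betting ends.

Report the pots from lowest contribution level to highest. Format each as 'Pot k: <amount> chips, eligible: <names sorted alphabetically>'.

Pot 1: 166 chips, eligible: A, C, D
Pot 2: 138 chips, eligible: C, D

Derivation:
Contributions: A=44, B=34, C=113, D=113
Folded: B
Pot levels (distinct totals of non-folded players): 44, 113
Layer 1-44: A 44 + B 34 + C 44 + D 44 = 166 chips; eligible A, C, D
Layer 45-113: 69 each from C, D = 69*2 = 138 chips; eligible C, D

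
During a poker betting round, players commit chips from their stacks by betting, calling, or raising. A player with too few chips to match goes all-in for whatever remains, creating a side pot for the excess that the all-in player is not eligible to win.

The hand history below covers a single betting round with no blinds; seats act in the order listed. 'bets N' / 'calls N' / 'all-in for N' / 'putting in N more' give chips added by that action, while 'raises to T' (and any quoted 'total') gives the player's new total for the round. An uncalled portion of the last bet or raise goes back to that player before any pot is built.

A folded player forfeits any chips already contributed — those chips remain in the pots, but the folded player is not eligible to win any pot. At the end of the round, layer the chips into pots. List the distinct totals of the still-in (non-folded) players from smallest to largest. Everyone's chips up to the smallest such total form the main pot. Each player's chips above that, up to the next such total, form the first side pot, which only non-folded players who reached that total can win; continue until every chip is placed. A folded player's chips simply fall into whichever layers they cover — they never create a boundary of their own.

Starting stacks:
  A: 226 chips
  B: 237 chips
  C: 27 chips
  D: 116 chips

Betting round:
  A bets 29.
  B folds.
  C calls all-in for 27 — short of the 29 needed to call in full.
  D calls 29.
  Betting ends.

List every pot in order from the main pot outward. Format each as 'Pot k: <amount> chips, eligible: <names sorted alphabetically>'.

Pot 1: 81 chips, eligible: A, C, D
Pot 2: 4 chips, eligible: A, D

Derivation:
Contributions: A=29, C=27, D=29
Folded: B
Pot levels (distinct totals of non-folded players): 27, 29
Layer 1-27: 27 each from A, C, D = 27*3 = 81 chips; eligible A, C, D
Layer 28-29: 2 each from A, D = 2*2 = 4 chips; eligible A, D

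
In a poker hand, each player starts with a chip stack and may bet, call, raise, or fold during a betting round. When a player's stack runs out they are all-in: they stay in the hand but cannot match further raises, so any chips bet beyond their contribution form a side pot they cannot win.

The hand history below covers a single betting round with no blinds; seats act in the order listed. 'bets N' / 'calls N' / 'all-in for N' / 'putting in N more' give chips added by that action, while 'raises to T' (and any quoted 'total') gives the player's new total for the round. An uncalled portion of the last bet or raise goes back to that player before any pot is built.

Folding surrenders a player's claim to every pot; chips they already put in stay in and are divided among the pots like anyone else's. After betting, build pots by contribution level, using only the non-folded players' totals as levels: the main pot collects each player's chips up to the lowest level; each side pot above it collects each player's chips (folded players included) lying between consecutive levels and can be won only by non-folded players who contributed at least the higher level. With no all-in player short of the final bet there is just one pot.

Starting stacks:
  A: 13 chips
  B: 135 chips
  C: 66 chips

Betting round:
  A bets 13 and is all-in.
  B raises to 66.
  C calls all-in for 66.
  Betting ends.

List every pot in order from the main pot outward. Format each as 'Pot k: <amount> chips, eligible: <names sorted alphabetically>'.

Pot 1: 39 chips, eligible: A, B, C
Pot 2: 106 chips, eligible: B, C

Derivation:
Contributions: A=13, B=66, C=66
Pot levels (distinct totals of non-folded players): 13, 66
Layer 1-13: 13 each from A, B, C = 13*3 = 39 chips; eligible A, B, C
Layer 14-66: 53 each from B, C = 53*2 = 106 chips; eligible B, C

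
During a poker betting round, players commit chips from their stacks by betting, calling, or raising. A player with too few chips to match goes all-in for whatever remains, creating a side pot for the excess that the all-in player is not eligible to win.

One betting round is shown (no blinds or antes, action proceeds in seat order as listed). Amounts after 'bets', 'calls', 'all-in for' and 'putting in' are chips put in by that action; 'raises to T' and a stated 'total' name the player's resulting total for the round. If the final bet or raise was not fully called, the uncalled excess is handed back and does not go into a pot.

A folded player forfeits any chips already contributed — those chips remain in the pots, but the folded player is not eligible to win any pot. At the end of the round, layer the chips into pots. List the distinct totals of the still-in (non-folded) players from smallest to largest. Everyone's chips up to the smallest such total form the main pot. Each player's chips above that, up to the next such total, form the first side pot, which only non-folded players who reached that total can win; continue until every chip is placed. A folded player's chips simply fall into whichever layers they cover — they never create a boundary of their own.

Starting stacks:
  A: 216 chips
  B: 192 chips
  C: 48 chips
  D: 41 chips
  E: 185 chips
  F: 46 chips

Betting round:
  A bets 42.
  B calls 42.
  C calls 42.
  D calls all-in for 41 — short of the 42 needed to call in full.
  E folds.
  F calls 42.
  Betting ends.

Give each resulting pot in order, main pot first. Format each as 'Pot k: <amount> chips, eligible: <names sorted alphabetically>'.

Pot 1: 205 chips, eligible: A, B, C, D, F
Pot 2: 4 chips, eligible: A, B, C, F

Derivation:
Contributions: A=42, B=42, C=42, D=41, F=42
Folded: E
Pot levels (distinct totals of non-folded players): 41, 42
Layer 1-41: 41 each from A, B, C, D, F = 41*5 = 205 chips; eligible A, B, C, D, F
Layer 42-42: 1 each from A, B, C, F = 1*4 = 4 chips; eligible A, B, C, F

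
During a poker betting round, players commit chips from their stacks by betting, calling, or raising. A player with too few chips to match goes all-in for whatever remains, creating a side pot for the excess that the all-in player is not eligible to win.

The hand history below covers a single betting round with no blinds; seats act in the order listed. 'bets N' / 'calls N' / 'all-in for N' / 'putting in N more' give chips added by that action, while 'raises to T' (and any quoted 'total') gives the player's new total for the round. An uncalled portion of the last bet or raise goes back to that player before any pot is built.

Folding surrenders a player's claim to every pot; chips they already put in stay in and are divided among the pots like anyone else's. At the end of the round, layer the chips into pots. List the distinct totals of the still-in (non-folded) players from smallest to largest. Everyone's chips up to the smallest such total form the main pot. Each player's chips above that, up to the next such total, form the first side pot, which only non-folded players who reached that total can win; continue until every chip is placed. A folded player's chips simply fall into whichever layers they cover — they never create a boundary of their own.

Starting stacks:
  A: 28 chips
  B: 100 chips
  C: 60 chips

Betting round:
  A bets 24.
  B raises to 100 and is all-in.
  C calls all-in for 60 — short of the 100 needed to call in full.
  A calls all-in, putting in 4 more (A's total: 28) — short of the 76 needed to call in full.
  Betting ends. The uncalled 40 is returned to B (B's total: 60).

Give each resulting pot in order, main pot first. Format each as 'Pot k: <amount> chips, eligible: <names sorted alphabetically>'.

Contributions (after 40 returned to B): A=28, B=60, C=60
Pot levels (distinct totals of non-folded players): 28, 60
Layer 1-28: 28 each from A, B, C = 28*3 = 84 chips; eligible A, B, C
Layer 29-60: 32 each from B, C = 32*2 = 64 chips; eligible B, C

Pot 1: 84 chips, eligible: A, B, C
Pot 2: 64 chips, eligible: B, C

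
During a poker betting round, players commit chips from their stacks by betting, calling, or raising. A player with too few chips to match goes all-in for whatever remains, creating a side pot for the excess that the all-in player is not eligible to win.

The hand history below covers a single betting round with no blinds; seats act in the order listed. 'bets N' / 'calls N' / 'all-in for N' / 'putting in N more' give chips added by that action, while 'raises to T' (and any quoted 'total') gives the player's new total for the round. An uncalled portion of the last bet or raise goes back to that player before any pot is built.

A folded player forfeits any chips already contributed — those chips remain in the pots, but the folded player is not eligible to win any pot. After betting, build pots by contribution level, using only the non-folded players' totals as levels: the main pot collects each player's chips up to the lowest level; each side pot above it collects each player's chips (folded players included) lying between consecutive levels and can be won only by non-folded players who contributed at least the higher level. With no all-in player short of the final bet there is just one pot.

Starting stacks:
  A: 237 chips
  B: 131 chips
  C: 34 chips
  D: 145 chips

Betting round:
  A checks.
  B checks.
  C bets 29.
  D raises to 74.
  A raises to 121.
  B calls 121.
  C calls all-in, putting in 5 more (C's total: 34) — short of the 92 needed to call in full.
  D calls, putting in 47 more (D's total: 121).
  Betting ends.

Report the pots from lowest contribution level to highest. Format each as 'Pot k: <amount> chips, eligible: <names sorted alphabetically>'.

Pot 1: 136 chips, eligible: A, B, C, D
Pot 2: 261 chips, eligible: A, B, D

Derivation:
Contributions: A=121, B=121, C=34, D=121
Pot levels (distinct totals of non-folded players): 34, 121
Layer 1-34: 34 each from A, B, C, D = 34*4 = 136 chips; eligible A, B, C, D
Layer 35-121: 87 each from A, B, D = 87*3 = 261 chips; eligible A, B, D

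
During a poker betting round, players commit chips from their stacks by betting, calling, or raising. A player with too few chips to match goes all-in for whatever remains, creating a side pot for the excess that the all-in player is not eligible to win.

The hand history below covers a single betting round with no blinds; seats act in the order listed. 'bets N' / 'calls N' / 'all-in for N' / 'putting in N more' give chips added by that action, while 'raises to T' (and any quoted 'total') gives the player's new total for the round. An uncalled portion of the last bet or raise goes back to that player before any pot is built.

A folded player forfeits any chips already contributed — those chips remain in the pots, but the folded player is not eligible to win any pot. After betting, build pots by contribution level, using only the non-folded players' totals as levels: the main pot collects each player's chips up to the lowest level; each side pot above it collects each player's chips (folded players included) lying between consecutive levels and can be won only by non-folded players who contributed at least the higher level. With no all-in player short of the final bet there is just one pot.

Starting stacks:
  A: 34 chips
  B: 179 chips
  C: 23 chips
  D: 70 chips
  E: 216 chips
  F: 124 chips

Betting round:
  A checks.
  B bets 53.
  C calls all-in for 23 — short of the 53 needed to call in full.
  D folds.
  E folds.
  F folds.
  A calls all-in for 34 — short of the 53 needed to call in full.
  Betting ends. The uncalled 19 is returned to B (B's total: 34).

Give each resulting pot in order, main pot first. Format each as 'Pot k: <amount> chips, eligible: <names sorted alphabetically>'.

Contributions (after 19 returned to B): A=34, B=34, C=23
Folded: D, E, F
Pot levels (distinct totals of non-folded players): 23, 34
Layer 1-23: 23 each from A, B, C = 23*3 = 69 chips; eligible A, B, C
Layer 24-34: 11 each from A, B = 11*2 = 22 chips; eligible A, B

Pot 1: 69 chips, eligible: A, B, C
Pot 2: 22 chips, eligible: A, B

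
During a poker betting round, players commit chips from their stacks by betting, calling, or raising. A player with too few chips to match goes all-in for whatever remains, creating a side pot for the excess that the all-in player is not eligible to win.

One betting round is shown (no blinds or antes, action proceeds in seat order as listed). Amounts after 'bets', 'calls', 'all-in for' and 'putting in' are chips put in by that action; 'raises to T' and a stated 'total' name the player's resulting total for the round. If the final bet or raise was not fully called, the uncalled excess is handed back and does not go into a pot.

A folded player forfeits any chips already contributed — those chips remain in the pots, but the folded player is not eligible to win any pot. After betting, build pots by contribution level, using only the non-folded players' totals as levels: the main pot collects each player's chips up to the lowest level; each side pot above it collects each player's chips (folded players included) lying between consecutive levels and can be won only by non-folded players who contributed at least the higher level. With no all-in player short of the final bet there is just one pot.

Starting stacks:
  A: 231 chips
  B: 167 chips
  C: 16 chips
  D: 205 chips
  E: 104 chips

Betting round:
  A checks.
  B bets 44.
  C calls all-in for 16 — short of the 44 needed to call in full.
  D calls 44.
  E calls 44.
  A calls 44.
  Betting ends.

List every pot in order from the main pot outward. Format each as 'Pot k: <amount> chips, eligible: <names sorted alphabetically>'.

Contributions: A=44, B=44, C=16, D=44, E=44
Pot levels (distinct totals of non-folded players): 16, 44
Layer 1-16: 16 each from A, B, C, D, E = 16*5 = 80 chips; eligible A, B, C, D, E
Layer 17-44: 28 each from A, B, D, E = 28*4 = 112 chips; eligible A, B, D, E

Pot 1: 80 chips, eligible: A, B, C, D, E
Pot 2: 112 chips, eligible: A, B, D, E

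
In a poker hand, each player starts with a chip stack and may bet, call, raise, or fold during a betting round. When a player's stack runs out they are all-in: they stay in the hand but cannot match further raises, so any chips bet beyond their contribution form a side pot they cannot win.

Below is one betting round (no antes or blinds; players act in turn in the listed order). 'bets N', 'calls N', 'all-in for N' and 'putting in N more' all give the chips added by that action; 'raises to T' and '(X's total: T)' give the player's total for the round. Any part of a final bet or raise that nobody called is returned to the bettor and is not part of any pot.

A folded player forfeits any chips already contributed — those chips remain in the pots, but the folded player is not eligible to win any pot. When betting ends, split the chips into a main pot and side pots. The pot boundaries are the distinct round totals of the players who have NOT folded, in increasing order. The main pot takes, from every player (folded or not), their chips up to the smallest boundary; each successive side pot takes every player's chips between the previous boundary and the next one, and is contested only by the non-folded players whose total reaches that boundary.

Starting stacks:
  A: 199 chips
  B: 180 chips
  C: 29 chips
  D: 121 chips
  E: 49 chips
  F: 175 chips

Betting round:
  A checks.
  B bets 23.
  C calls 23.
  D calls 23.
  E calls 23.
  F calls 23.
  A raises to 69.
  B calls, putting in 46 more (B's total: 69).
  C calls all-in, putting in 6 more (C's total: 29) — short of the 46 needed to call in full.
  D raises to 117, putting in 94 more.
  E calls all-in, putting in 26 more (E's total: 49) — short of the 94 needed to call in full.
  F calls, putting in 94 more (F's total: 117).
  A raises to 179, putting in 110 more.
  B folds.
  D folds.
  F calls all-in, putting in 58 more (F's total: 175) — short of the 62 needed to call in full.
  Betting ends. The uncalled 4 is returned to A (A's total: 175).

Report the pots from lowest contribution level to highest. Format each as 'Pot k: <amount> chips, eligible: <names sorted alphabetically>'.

Contributions (after 4 returned to A): A=175, B=69, C=29, D=117, E=49, F=175
Folded: B, D
Pot levels (distinct totals of non-folded players): 29, 49, 175
Layer 1-29: 29 each from A, B, C, D, E, F = 29*6 = 174 chips; eligible A, C, E, F
Layer 30-49: 20 each from A, B, D, E, F = 20*5 = 100 chips; eligible A, E, F
Layer 50-175: A 126 + B 20 + D 68 + F 126 = 340 chips; eligible A, F

Pot 1: 174 chips, eligible: A, C, E, F
Pot 2: 100 chips, eligible: A, E, F
Pot 3: 340 chips, eligible: A, F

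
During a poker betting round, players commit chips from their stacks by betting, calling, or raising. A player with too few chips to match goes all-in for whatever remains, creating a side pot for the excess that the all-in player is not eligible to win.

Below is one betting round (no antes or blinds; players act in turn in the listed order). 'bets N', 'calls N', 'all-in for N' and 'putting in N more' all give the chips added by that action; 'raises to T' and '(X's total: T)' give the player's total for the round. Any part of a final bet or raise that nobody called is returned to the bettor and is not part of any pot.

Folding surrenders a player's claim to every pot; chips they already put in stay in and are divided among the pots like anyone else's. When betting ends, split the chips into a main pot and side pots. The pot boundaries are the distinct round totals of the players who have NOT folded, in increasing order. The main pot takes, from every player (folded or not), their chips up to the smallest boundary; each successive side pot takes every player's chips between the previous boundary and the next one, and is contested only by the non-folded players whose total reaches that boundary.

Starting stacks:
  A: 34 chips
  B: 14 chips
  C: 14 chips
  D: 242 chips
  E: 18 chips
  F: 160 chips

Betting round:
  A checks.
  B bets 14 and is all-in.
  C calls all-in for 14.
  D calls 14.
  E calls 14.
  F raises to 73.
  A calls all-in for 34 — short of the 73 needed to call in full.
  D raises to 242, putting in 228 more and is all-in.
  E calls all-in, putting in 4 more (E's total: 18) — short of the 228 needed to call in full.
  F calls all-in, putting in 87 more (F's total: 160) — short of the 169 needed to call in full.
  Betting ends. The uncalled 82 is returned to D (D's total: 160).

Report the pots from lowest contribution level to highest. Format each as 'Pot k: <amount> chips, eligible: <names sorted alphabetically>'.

Pot 1: 84 chips, eligible: A, B, C, D, E, F
Pot 2: 16 chips, eligible: A, D, E, F
Pot 3: 48 chips, eligible: A, D, F
Pot 4: 252 chips, eligible: D, F

Derivation:
Contributions (after 82 returned to D): A=34, B=14, C=14, D=160, E=18, F=160
Pot levels (distinct totals of non-folded players): 14, 18, 34, 160
Layer 1-14: 14 each from A, B, C, D, E, F = 14*6 = 84 chips; eligible A, B, C, D, E, F
Layer 15-18: 4 each from A, D, E, F = 4*4 = 16 chips; eligible A, D, E, F
Layer 19-34: 16 each from A, D, F = 16*3 = 48 chips; eligible A, D, F
Layer 35-160: 126 each from D, F = 126*2 = 252 chips; eligible D, F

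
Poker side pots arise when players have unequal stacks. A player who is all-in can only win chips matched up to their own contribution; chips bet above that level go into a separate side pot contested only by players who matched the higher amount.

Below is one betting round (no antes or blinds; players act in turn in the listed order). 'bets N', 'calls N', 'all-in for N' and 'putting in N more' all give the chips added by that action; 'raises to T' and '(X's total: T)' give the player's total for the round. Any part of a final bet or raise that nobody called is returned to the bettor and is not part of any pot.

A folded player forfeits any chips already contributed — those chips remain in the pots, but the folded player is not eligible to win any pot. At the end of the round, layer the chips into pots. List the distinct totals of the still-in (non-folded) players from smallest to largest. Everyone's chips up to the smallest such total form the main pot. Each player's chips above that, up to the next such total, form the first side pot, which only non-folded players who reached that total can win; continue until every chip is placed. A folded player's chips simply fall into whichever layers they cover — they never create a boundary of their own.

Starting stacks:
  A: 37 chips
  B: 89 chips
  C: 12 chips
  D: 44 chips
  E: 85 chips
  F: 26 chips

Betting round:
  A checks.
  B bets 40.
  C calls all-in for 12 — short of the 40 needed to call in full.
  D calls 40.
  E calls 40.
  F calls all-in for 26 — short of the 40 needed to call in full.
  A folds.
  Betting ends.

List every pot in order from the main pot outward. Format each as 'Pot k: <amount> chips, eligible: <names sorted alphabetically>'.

Contributions: B=40, C=12, D=40, E=40, F=26
Folded: A
Pot levels (distinct totals of non-folded players): 12, 26, 40
Layer 1-12: 12 each from B, C, D, E, F = 12*5 = 60 chips; eligible B, C, D, E, F
Layer 13-26: 14 each from B, D, E, F = 14*4 = 56 chips; eligible B, D, E, F
Layer 27-40: 14 each from B, D, E = 14*3 = 42 chips; eligible B, D, E

Pot 1: 60 chips, eligible: B, C, D, E, F
Pot 2: 56 chips, eligible: B, D, E, F
Pot 3: 42 chips, eligible: B, D, E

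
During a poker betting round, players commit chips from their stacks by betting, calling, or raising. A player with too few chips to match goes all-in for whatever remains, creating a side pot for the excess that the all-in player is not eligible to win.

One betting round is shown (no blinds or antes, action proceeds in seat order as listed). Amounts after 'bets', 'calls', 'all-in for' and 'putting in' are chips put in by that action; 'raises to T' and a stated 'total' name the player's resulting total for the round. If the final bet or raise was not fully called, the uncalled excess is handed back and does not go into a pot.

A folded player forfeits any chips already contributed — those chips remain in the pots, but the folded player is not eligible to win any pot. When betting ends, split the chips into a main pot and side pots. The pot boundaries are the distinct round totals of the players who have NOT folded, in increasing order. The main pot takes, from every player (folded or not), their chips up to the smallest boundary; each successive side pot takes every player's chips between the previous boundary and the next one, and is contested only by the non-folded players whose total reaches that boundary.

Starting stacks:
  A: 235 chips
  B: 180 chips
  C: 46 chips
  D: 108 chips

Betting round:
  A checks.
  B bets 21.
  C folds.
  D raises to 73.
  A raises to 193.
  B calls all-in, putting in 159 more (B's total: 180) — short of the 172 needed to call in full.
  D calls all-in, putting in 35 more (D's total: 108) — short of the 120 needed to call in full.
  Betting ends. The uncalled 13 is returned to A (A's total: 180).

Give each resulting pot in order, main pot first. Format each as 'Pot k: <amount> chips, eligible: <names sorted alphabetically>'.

Pot 1: 324 chips, eligible: A, B, D
Pot 2: 144 chips, eligible: A, B

Derivation:
Contributions (after 13 returned to A): A=180, B=180, D=108
Folded: C
Pot levels (distinct totals of non-folded players): 108, 180
Layer 1-108: 108 each from A, B, D = 108*3 = 324 chips; eligible A, B, D
Layer 109-180: 72 each from A, B = 72*2 = 144 chips; eligible A, B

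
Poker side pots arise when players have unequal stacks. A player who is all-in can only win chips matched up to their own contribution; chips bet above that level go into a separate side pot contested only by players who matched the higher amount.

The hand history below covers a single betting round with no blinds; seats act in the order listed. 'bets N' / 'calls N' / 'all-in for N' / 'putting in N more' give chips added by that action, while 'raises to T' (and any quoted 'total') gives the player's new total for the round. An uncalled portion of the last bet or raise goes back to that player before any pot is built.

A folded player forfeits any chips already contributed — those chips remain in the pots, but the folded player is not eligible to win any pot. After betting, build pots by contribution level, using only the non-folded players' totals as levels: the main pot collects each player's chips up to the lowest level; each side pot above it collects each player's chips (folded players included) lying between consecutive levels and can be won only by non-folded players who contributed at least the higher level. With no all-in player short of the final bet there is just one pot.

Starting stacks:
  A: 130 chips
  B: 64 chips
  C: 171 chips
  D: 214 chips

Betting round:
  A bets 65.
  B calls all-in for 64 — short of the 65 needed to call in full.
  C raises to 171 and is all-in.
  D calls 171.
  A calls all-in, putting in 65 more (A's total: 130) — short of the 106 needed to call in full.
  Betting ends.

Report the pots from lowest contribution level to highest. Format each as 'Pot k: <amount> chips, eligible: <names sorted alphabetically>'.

Pot 1: 256 chips, eligible: A, B, C, D
Pot 2: 198 chips, eligible: A, C, D
Pot 3: 82 chips, eligible: C, D

Derivation:
Contributions: A=130, B=64, C=171, D=171
Pot levels (distinct totals of non-folded players): 64, 130, 171
Layer 1-64: 64 each from A, B, C, D = 64*4 = 256 chips; eligible A, B, C, D
Layer 65-130: 66 each from A, C, D = 66*3 = 198 chips; eligible A, C, D
Layer 131-171: 41 each from C, D = 41*2 = 82 chips; eligible C, D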